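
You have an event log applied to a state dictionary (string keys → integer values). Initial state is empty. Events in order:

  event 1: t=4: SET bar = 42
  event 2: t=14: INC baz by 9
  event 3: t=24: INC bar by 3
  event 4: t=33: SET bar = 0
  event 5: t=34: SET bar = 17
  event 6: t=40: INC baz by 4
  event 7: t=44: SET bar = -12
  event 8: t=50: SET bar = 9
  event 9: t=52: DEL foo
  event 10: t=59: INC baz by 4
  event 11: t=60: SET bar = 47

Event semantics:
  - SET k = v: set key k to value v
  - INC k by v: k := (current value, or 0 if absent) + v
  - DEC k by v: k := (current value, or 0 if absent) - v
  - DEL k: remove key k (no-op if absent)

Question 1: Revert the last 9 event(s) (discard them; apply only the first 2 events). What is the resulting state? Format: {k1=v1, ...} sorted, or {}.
Keep first 2 events (discard last 9):
  after event 1 (t=4: SET bar = 42): {bar=42}
  after event 2 (t=14: INC baz by 9): {bar=42, baz=9}

Answer: {bar=42, baz=9}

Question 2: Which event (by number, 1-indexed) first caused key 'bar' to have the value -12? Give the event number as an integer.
Looking for first event where bar becomes -12:
  event 1: bar = 42
  event 2: bar = 42
  event 3: bar = 45
  event 4: bar = 0
  event 5: bar = 17
  event 6: bar = 17
  event 7: bar 17 -> -12  <-- first match

Answer: 7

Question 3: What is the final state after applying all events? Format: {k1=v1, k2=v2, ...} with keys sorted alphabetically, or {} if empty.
  after event 1 (t=4: SET bar = 42): {bar=42}
  after event 2 (t=14: INC baz by 9): {bar=42, baz=9}
  after event 3 (t=24: INC bar by 3): {bar=45, baz=9}
  after event 4 (t=33: SET bar = 0): {bar=0, baz=9}
  after event 5 (t=34: SET bar = 17): {bar=17, baz=9}
  after event 6 (t=40: INC baz by 4): {bar=17, baz=13}
  after event 7 (t=44: SET bar = -12): {bar=-12, baz=13}
  after event 8 (t=50: SET bar = 9): {bar=9, baz=13}
  after event 9 (t=52: DEL foo): {bar=9, baz=13}
  after event 10 (t=59: INC baz by 4): {bar=9, baz=17}
  after event 11 (t=60: SET bar = 47): {bar=47, baz=17}

Answer: {bar=47, baz=17}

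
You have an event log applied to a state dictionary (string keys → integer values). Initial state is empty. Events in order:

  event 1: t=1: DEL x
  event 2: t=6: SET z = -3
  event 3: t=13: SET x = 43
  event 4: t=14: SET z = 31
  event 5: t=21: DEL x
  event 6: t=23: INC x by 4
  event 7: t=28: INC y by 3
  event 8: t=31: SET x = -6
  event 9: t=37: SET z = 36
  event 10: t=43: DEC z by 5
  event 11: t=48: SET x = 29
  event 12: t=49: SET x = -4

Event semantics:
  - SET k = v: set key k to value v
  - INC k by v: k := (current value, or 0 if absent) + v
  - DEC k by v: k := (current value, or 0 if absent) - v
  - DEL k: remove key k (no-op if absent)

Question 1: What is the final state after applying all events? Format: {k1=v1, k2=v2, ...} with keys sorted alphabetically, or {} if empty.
  after event 1 (t=1: DEL x): {}
  after event 2 (t=6: SET z = -3): {z=-3}
  after event 3 (t=13: SET x = 43): {x=43, z=-3}
  after event 4 (t=14: SET z = 31): {x=43, z=31}
  after event 5 (t=21: DEL x): {z=31}
  after event 6 (t=23: INC x by 4): {x=4, z=31}
  after event 7 (t=28: INC y by 3): {x=4, y=3, z=31}
  after event 8 (t=31: SET x = -6): {x=-6, y=3, z=31}
  after event 9 (t=37: SET z = 36): {x=-6, y=3, z=36}
  after event 10 (t=43: DEC z by 5): {x=-6, y=3, z=31}
  after event 11 (t=48: SET x = 29): {x=29, y=3, z=31}
  after event 12 (t=49: SET x = -4): {x=-4, y=3, z=31}

Answer: {x=-4, y=3, z=31}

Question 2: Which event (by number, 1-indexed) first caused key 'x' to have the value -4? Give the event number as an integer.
Looking for first event where x becomes -4:
  event 3: x = 43
  event 4: x = 43
  event 5: x = (absent)
  event 6: x = 4
  event 7: x = 4
  event 8: x = -6
  event 9: x = -6
  event 10: x = -6
  event 11: x = 29
  event 12: x 29 -> -4  <-- first match

Answer: 12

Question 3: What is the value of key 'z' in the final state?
Track key 'z' through all 12 events:
  event 1 (t=1: DEL x): z unchanged
  event 2 (t=6: SET z = -3): z (absent) -> -3
  event 3 (t=13: SET x = 43): z unchanged
  event 4 (t=14: SET z = 31): z -3 -> 31
  event 5 (t=21: DEL x): z unchanged
  event 6 (t=23: INC x by 4): z unchanged
  event 7 (t=28: INC y by 3): z unchanged
  event 8 (t=31: SET x = -6): z unchanged
  event 9 (t=37: SET z = 36): z 31 -> 36
  event 10 (t=43: DEC z by 5): z 36 -> 31
  event 11 (t=48: SET x = 29): z unchanged
  event 12 (t=49: SET x = -4): z unchanged
Final: z = 31

Answer: 31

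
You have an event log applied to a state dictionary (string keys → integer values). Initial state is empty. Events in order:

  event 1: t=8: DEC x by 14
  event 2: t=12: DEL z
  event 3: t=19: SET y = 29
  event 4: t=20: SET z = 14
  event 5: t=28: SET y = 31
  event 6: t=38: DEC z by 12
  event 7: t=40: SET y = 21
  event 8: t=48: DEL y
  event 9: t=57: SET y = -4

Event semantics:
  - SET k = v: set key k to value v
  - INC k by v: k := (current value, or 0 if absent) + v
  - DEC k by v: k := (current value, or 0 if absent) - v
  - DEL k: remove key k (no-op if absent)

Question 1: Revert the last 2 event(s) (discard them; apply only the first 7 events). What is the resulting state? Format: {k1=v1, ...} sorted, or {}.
Answer: {x=-14, y=21, z=2}

Derivation:
Keep first 7 events (discard last 2):
  after event 1 (t=8: DEC x by 14): {x=-14}
  after event 2 (t=12: DEL z): {x=-14}
  after event 3 (t=19: SET y = 29): {x=-14, y=29}
  after event 4 (t=20: SET z = 14): {x=-14, y=29, z=14}
  after event 5 (t=28: SET y = 31): {x=-14, y=31, z=14}
  after event 6 (t=38: DEC z by 12): {x=-14, y=31, z=2}
  after event 7 (t=40: SET y = 21): {x=-14, y=21, z=2}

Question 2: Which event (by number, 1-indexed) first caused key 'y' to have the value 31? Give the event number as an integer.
Looking for first event where y becomes 31:
  event 3: y = 29
  event 4: y = 29
  event 5: y 29 -> 31  <-- first match

Answer: 5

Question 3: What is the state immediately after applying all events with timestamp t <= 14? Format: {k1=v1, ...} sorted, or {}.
Answer: {x=-14}

Derivation:
Apply events with t <= 14 (2 events):
  after event 1 (t=8: DEC x by 14): {x=-14}
  after event 2 (t=12: DEL z): {x=-14}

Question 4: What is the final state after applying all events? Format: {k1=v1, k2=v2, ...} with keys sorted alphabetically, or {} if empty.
  after event 1 (t=8: DEC x by 14): {x=-14}
  after event 2 (t=12: DEL z): {x=-14}
  after event 3 (t=19: SET y = 29): {x=-14, y=29}
  after event 4 (t=20: SET z = 14): {x=-14, y=29, z=14}
  after event 5 (t=28: SET y = 31): {x=-14, y=31, z=14}
  after event 6 (t=38: DEC z by 12): {x=-14, y=31, z=2}
  after event 7 (t=40: SET y = 21): {x=-14, y=21, z=2}
  after event 8 (t=48: DEL y): {x=-14, z=2}
  after event 9 (t=57: SET y = -4): {x=-14, y=-4, z=2}

Answer: {x=-14, y=-4, z=2}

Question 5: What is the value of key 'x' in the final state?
Track key 'x' through all 9 events:
  event 1 (t=8: DEC x by 14): x (absent) -> -14
  event 2 (t=12: DEL z): x unchanged
  event 3 (t=19: SET y = 29): x unchanged
  event 4 (t=20: SET z = 14): x unchanged
  event 5 (t=28: SET y = 31): x unchanged
  event 6 (t=38: DEC z by 12): x unchanged
  event 7 (t=40: SET y = 21): x unchanged
  event 8 (t=48: DEL y): x unchanged
  event 9 (t=57: SET y = -4): x unchanged
Final: x = -14

Answer: -14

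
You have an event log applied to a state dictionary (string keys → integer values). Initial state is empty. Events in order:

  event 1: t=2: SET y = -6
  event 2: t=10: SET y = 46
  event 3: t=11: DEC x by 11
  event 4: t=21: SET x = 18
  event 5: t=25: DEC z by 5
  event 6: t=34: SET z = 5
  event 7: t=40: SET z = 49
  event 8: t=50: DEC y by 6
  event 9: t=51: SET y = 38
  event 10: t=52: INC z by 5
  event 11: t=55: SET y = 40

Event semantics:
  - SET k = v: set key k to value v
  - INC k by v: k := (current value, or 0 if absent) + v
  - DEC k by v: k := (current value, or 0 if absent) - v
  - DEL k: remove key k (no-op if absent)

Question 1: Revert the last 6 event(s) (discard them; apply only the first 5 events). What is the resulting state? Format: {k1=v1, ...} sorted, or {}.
Answer: {x=18, y=46, z=-5}

Derivation:
Keep first 5 events (discard last 6):
  after event 1 (t=2: SET y = -6): {y=-6}
  after event 2 (t=10: SET y = 46): {y=46}
  after event 3 (t=11: DEC x by 11): {x=-11, y=46}
  after event 4 (t=21: SET x = 18): {x=18, y=46}
  after event 5 (t=25: DEC z by 5): {x=18, y=46, z=-5}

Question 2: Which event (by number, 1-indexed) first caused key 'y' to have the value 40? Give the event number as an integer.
Looking for first event where y becomes 40:
  event 1: y = -6
  event 2: y = 46
  event 3: y = 46
  event 4: y = 46
  event 5: y = 46
  event 6: y = 46
  event 7: y = 46
  event 8: y 46 -> 40  <-- first match

Answer: 8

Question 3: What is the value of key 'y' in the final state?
Answer: 40

Derivation:
Track key 'y' through all 11 events:
  event 1 (t=2: SET y = -6): y (absent) -> -6
  event 2 (t=10: SET y = 46): y -6 -> 46
  event 3 (t=11: DEC x by 11): y unchanged
  event 4 (t=21: SET x = 18): y unchanged
  event 5 (t=25: DEC z by 5): y unchanged
  event 6 (t=34: SET z = 5): y unchanged
  event 7 (t=40: SET z = 49): y unchanged
  event 8 (t=50: DEC y by 6): y 46 -> 40
  event 9 (t=51: SET y = 38): y 40 -> 38
  event 10 (t=52: INC z by 5): y unchanged
  event 11 (t=55: SET y = 40): y 38 -> 40
Final: y = 40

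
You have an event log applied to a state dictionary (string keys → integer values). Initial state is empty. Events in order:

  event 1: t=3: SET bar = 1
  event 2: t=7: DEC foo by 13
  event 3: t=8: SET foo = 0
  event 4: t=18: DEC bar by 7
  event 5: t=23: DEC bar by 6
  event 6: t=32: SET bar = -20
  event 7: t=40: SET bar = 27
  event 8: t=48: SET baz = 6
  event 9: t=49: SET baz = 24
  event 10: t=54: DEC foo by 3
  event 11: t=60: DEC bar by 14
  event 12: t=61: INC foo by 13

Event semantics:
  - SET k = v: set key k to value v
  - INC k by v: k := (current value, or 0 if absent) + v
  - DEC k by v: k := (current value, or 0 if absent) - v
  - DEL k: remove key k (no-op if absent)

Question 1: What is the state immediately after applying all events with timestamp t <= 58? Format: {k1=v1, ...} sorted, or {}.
Apply events with t <= 58 (10 events):
  after event 1 (t=3: SET bar = 1): {bar=1}
  after event 2 (t=7: DEC foo by 13): {bar=1, foo=-13}
  after event 3 (t=8: SET foo = 0): {bar=1, foo=0}
  after event 4 (t=18: DEC bar by 7): {bar=-6, foo=0}
  after event 5 (t=23: DEC bar by 6): {bar=-12, foo=0}
  after event 6 (t=32: SET bar = -20): {bar=-20, foo=0}
  after event 7 (t=40: SET bar = 27): {bar=27, foo=0}
  after event 8 (t=48: SET baz = 6): {bar=27, baz=6, foo=0}
  after event 9 (t=49: SET baz = 24): {bar=27, baz=24, foo=0}
  after event 10 (t=54: DEC foo by 3): {bar=27, baz=24, foo=-3}

Answer: {bar=27, baz=24, foo=-3}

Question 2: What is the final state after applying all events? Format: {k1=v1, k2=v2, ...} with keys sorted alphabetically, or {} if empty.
Answer: {bar=13, baz=24, foo=10}

Derivation:
  after event 1 (t=3: SET bar = 1): {bar=1}
  after event 2 (t=7: DEC foo by 13): {bar=1, foo=-13}
  after event 3 (t=8: SET foo = 0): {bar=1, foo=0}
  after event 4 (t=18: DEC bar by 7): {bar=-6, foo=0}
  after event 5 (t=23: DEC bar by 6): {bar=-12, foo=0}
  after event 6 (t=32: SET bar = -20): {bar=-20, foo=0}
  after event 7 (t=40: SET bar = 27): {bar=27, foo=0}
  after event 8 (t=48: SET baz = 6): {bar=27, baz=6, foo=0}
  after event 9 (t=49: SET baz = 24): {bar=27, baz=24, foo=0}
  after event 10 (t=54: DEC foo by 3): {bar=27, baz=24, foo=-3}
  after event 11 (t=60: DEC bar by 14): {bar=13, baz=24, foo=-3}
  after event 12 (t=61: INC foo by 13): {bar=13, baz=24, foo=10}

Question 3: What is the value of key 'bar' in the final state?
Answer: 13

Derivation:
Track key 'bar' through all 12 events:
  event 1 (t=3: SET bar = 1): bar (absent) -> 1
  event 2 (t=7: DEC foo by 13): bar unchanged
  event 3 (t=8: SET foo = 0): bar unchanged
  event 4 (t=18: DEC bar by 7): bar 1 -> -6
  event 5 (t=23: DEC bar by 6): bar -6 -> -12
  event 6 (t=32: SET bar = -20): bar -12 -> -20
  event 7 (t=40: SET bar = 27): bar -20 -> 27
  event 8 (t=48: SET baz = 6): bar unchanged
  event 9 (t=49: SET baz = 24): bar unchanged
  event 10 (t=54: DEC foo by 3): bar unchanged
  event 11 (t=60: DEC bar by 14): bar 27 -> 13
  event 12 (t=61: INC foo by 13): bar unchanged
Final: bar = 13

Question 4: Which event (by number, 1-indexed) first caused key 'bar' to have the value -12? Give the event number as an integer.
Answer: 5

Derivation:
Looking for first event where bar becomes -12:
  event 1: bar = 1
  event 2: bar = 1
  event 3: bar = 1
  event 4: bar = -6
  event 5: bar -6 -> -12  <-- first match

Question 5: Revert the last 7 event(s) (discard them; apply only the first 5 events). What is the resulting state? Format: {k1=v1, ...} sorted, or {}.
Answer: {bar=-12, foo=0}

Derivation:
Keep first 5 events (discard last 7):
  after event 1 (t=3: SET bar = 1): {bar=1}
  after event 2 (t=7: DEC foo by 13): {bar=1, foo=-13}
  after event 3 (t=8: SET foo = 0): {bar=1, foo=0}
  after event 4 (t=18: DEC bar by 7): {bar=-6, foo=0}
  after event 5 (t=23: DEC bar by 6): {bar=-12, foo=0}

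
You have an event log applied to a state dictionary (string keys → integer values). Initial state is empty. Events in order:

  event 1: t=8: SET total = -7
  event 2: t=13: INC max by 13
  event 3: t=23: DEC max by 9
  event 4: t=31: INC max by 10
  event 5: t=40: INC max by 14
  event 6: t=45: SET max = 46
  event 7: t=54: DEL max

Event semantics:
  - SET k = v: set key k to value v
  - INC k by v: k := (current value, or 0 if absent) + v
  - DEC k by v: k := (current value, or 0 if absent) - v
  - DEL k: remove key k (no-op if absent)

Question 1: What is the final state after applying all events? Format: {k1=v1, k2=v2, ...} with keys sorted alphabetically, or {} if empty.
  after event 1 (t=8: SET total = -7): {total=-7}
  after event 2 (t=13: INC max by 13): {max=13, total=-7}
  after event 3 (t=23: DEC max by 9): {max=4, total=-7}
  after event 4 (t=31: INC max by 10): {max=14, total=-7}
  after event 5 (t=40: INC max by 14): {max=28, total=-7}
  after event 6 (t=45: SET max = 46): {max=46, total=-7}
  after event 7 (t=54: DEL max): {total=-7}

Answer: {total=-7}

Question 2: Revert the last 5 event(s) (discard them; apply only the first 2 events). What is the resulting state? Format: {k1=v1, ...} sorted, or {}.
Keep first 2 events (discard last 5):
  after event 1 (t=8: SET total = -7): {total=-7}
  after event 2 (t=13: INC max by 13): {max=13, total=-7}

Answer: {max=13, total=-7}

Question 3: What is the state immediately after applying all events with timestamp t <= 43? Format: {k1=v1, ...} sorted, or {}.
Answer: {max=28, total=-7}

Derivation:
Apply events with t <= 43 (5 events):
  after event 1 (t=8: SET total = -7): {total=-7}
  after event 2 (t=13: INC max by 13): {max=13, total=-7}
  after event 3 (t=23: DEC max by 9): {max=4, total=-7}
  after event 4 (t=31: INC max by 10): {max=14, total=-7}
  after event 5 (t=40: INC max by 14): {max=28, total=-7}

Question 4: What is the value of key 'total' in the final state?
Track key 'total' through all 7 events:
  event 1 (t=8: SET total = -7): total (absent) -> -7
  event 2 (t=13: INC max by 13): total unchanged
  event 3 (t=23: DEC max by 9): total unchanged
  event 4 (t=31: INC max by 10): total unchanged
  event 5 (t=40: INC max by 14): total unchanged
  event 6 (t=45: SET max = 46): total unchanged
  event 7 (t=54: DEL max): total unchanged
Final: total = -7

Answer: -7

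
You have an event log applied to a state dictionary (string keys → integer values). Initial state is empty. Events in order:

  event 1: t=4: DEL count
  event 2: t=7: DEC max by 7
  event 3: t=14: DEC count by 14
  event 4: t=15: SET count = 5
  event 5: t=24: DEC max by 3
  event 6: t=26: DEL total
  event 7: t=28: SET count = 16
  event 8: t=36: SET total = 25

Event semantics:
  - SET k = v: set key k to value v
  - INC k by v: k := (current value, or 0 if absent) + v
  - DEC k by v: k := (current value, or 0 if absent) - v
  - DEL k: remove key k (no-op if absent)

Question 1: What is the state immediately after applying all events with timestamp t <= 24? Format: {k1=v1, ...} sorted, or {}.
Answer: {count=5, max=-10}

Derivation:
Apply events with t <= 24 (5 events):
  after event 1 (t=4: DEL count): {}
  after event 2 (t=7: DEC max by 7): {max=-7}
  after event 3 (t=14: DEC count by 14): {count=-14, max=-7}
  after event 4 (t=15: SET count = 5): {count=5, max=-7}
  after event 5 (t=24: DEC max by 3): {count=5, max=-10}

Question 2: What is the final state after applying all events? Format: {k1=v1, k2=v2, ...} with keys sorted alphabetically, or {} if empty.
Answer: {count=16, max=-10, total=25}

Derivation:
  after event 1 (t=4: DEL count): {}
  after event 2 (t=7: DEC max by 7): {max=-7}
  after event 3 (t=14: DEC count by 14): {count=-14, max=-7}
  after event 4 (t=15: SET count = 5): {count=5, max=-7}
  after event 5 (t=24: DEC max by 3): {count=5, max=-10}
  after event 6 (t=26: DEL total): {count=5, max=-10}
  after event 7 (t=28: SET count = 16): {count=16, max=-10}
  after event 8 (t=36: SET total = 25): {count=16, max=-10, total=25}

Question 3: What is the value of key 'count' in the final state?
Track key 'count' through all 8 events:
  event 1 (t=4: DEL count): count (absent) -> (absent)
  event 2 (t=7: DEC max by 7): count unchanged
  event 3 (t=14: DEC count by 14): count (absent) -> -14
  event 4 (t=15: SET count = 5): count -14 -> 5
  event 5 (t=24: DEC max by 3): count unchanged
  event 6 (t=26: DEL total): count unchanged
  event 7 (t=28: SET count = 16): count 5 -> 16
  event 8 (t=36: SET total = 25): count unchanged
Final: count = 16

Answer: 16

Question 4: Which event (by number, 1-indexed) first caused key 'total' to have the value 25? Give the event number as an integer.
Answer: 8

Derivation:
Looking for first event where total becomes 25:
  event 8: total (absent) -> 25  <-- first match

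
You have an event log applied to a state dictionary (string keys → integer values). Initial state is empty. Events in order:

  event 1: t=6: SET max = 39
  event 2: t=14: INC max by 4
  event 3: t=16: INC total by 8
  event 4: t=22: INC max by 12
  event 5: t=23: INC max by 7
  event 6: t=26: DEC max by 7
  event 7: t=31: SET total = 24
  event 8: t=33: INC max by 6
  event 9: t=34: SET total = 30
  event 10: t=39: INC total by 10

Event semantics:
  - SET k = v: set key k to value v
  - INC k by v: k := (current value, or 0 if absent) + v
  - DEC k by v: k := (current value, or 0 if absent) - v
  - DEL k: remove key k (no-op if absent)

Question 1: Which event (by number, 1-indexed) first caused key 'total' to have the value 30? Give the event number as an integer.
Looking for first event where total becomes 30:
  event 3: total = 8
  event 4: total = 8
  event 5: total = 8
  event 6: total = 8
  event 7: total = 24
  event 8: total = 24
  event 9: total 24 -> 30  <-- first match

Answer: 9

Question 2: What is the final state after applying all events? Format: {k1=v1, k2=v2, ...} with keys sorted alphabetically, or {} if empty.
  after event 1 (t=6: SET max = 39): {max=39}
  after event 2 (t=14: INC max by 4): {max=43}
  after event 3 (t=16: INC total by 8): {max=43, total=8}
  after event 4 (t=22: INC max by 12): {max=55, total=8}
  after event 5 (t=23: INC max by 7): {max=62, total=8}
  after event 6 (t=26: DEC max by 7): {max=55, total=8}
  after event 7 (t=31: SET total = 24): {max=55, total=24}
  after event 8 (t=33: INC max by 6): {max=61, total=24}
  after event 9 (t=34: SET total = 30): {max=61, total=30}
  after event 10 (t=39: INC total by 10): {max=61, total=40}

Answer: {max=61, total=40}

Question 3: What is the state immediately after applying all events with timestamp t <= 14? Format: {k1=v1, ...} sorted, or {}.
Apply events with t <= 14 (2 events):
  after event 1 (t=6: SET max = 39): {max=39}
  after event 2 (t=14: INC max by 4): {max=43}

Answer: {max=43}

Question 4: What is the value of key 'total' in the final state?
Track key 'total' through all 10 events:
  event 1 (t=6: SET max = 39): total unchanged
  event 2 (t=14: INC max by 4): total unchanged
  event 3 (t=16: INC total by 8): total (absent) -> 8
  event 4 (t=22: INC max by 12): total unchanged
  event 5 (t=23: INC max by 7): total unchanged
  event 6 (t=26: DEC max by 7): total unchanged
  event 7 (t=31: SET total = 24): total 8 -> 24
  event 8 (t=33: INC max by 6): total unchanged
  event 9 (t=34: SET total = 30): total 24 -> 30
  event 10 (t=39: INC total by 10): total 30 -> 40
Final: total = 40

Answer: 40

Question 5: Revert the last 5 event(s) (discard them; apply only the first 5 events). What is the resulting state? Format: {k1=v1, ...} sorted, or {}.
Answer: {max=62, total=8}

Derivation:
Keep first 5 events (discard last 5):
  after event 1 (t=6: SET max = 39): {max=39}
  after event 2 (t=14: INC max by 4): {max=43}
  after event 3 (t=16: INC total by 8): {max=43, total=8}
  after event 4 (t=22: INC max by 12): {max=55, total=8}
  after event 5 (t=23: INC max by 7): {max=62, total=8}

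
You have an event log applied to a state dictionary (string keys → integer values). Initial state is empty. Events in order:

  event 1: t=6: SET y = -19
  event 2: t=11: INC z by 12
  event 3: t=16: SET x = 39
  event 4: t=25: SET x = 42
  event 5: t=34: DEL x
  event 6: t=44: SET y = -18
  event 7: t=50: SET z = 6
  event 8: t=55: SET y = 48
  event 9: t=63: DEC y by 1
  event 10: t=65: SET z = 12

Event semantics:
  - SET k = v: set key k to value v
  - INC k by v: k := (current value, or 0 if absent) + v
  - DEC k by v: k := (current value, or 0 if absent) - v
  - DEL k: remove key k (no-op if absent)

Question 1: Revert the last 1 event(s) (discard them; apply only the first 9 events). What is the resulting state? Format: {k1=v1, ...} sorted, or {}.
Keep first 9 events (discard last 1):
  after event 1 (t=6: SET y = -19): {y=-19}
  after event 2 (t=11: INC z by 12): {y=-19, z=12}
  after event 3 (t=16: SET x = 39): {x=39, y=-19, z=12}
  after event 4 (t=25: SET x = 42): {x=42, y=-19, z=12}
  after event 5 (t=34: DEL x): {y=-19, z=12}
  after event 6 (t=44: SET y = -18): {y=-18, z=12}
  after event 7 (t=50: SET z = 6): {y=-18, z=6}
  after event 8 (t=55: SET y = 48): {y=48, z=6}
  after event 9 (t=63: DEC y by 1): {y=47, z=6}

Answer: {y=47, z=6}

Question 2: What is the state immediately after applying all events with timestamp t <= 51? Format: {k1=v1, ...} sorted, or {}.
Apply events with t <= 51 (7 events):
  after event 1 (t=6: SET y = -19): {y=-19}
  after event 2 (t=11: INC z by 12): {y=-19, z=12}
  after event 3 (t=16: SET x = 39): {x=39, y=-19, z=12}
  after event 4 (t=25: SET x = 42): {x=42, y=-19, z=12}
  after event 5 (t=34: DEL x): {y=-19, z=12}
  after event 6 (t=44: SET y = -18): {y=-18, z=12}
  after event 7 (t=50: SET z = 6): {y=-18, z=6}

Answer: {y=-18, z=6}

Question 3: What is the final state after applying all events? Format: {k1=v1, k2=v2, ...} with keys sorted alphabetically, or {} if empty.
Answer: {y=47, z=12}

Derivation:
  after event 1 (t=6: SET y = -19): {y=-19}
  after event 2 (t=11: INC z by 12): {y=-19, z=12}
  after event 3 (t=16: SET x = 39): {x=39, y=-19, z=12}
  after event 4 (t=25: SET x = 42): {x=42, y=-19, z=12}
  after event 5 (t=34: DEL x): {y=-19, z=12}
  after event 6 (t=44: SET y = -18): {y=-18, z=12}
  after event 7 (t=50: SET z = 6): {y=-18, z=6}
  after event 8 (t=55: SET y = 48): {y=48, z=6}
  after event 9 (t=63: DEC y by 1): {y=47, z=6}
  after event 10 (t=65: SET z = 12): {y=47, z=12}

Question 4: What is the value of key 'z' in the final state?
Track key 'z' through all 10 events:
  event 1 (t=6: SET y = -19): z unchanged
  event 2 (t=11: INC z by 12): z (absent) -> 12
  event 3 (t=16: SET x = 39): z unchanged
  event 4 (t=25: SET x = 42): z unchanged
  event 5 (t=34: DEL x): z unchanged
  event 6 (t=44: SET y = -18): z unchanged
  event 7 (t=50: SET z = 6): z 12 -> 6
  event 8 (t=55: SET y = 48): z unchanged
  event 9 (t=63: DEC y by 1): z unchanged
  event 10 (t=65: SET z = 12): z 6 -> 12
Final: z = 12

Answer: 12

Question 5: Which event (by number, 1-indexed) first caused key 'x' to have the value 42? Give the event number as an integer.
Looking for first event where x becomes 42:
  event 3: x = 39
  event 4: x 39 -> 42  <-- first match

Answer: 4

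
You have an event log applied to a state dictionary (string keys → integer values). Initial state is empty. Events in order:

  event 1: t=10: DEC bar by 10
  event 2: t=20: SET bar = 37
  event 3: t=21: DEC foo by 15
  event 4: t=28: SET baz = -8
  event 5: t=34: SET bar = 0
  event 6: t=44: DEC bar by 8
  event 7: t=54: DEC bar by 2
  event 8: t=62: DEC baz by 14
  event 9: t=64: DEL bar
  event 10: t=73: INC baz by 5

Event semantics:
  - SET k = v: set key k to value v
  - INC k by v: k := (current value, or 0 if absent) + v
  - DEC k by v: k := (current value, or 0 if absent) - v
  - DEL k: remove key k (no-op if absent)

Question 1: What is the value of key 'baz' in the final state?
Answer: -17

Derivation:
Track key 'baz' through all 10 events:
  event 1 (t=10: DEC bar by 10): baz unchanged
  event 2 (t=20: SET bar = 37): baz unchanged
  event 3 (t=21: DEC foo by 15): baz unchanged
  event 4 (t=28: SET baz = -8): baz (absent) -> -8
  event 5 (t=34: SET bar = 0): baz unchanged
  event 6 (t=44: DEC bar by 8): baz unchanged
  event 7 (t=54: DEC bar by 2): baz unchanged
  event 8 (t=62: DEC baz by 14): baz -8 -> -22
  event 9 (t=64: DEL bar): baz unchanged
  event 10 (t=73: INC baz by 5): baz -22 -> -17
Final: baz = -17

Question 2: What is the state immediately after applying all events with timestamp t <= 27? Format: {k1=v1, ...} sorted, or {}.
Apply events with t <= 27 (3 events):
  after event 1 (t=10: DEC bar by 10): {bar=-10}
  after event 2 (t=20: SET bar = 37): {bar=37}
  after event 3 (t=21: DEC foo by 15): {bar=37, foo=-15}

Answer: {bar=37, foo=-15}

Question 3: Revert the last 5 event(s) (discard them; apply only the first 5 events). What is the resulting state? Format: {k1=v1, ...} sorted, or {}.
Answer: {bar=0, baz=-8, foo=-15}

Derivation:
Keep first 5 events (discard last 5):
  after event 1 (t=10: DEC bar by 10): {bar=-10}
  after event 2 (t=20: SET bar = 37): {bar=37}
  after event 3 (t=21: DEC foo by 15): {bar=37, foo=-15}
  after event 4 (t=28: SET baz = -8): {bar=37, baz=-8, foo=-15}
  after event 5 (t=34: SET bar = 0): {bar=0, baz=-8, foo=-15}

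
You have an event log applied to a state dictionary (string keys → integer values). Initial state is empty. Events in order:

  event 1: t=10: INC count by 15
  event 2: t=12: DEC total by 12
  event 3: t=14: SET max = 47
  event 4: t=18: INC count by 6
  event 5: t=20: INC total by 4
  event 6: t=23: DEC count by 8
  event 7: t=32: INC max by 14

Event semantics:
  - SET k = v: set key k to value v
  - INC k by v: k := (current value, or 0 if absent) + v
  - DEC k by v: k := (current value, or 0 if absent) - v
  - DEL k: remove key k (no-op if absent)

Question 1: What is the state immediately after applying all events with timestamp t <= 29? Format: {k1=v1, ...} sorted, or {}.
Apply events with t <= 29 (6 events):
  after event 1 (t=10: INC count by 15): {count=15}
  after event 2 (t=12: DEC total by 12): {count=15, total=-12}
  after event 3 (t=14: SET max = 47): {count=15, max=47, total=-12}
  after event 4 (t=18: INC count by 6): {count=21, max=47, total=-12}
  after event 5 (t=20: INC total by 4): {count=21, max=47, total=-8}
  after event 6 (t=23: DEC count by 8): {count=13, max=47, total=-8}

Answer: {count=13, max=47, total=-8}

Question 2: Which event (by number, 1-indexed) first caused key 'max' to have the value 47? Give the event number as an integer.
Looking for first event where max becomes 47:
  event 3: max (absent) -> 47  <-- first match

Answer: 3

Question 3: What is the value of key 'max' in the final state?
Track key 'max' through all 7 events:
  event 1 (t=10: INC count by 15): max unchanged
  event 2 (t=12: DEC total by 12): max unchanged
  event 3 (t=14: SET max = 47): max (absent) -> 47
  event 4 (t=18: INC count by 6): max unchanged
  event 5 (t=20: INC total by 4): max unchanged
  event 6 (t=23: DEC count by 8): max unchanged
  event 7 (t=32: INC max by 14): max 47 -> 61
Final: max = 61

Answer: 61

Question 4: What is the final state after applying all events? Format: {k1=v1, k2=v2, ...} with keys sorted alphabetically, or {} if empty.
  after event 1 (t=10: INC count by 15): {count=15}
  after event 2 (t=12: DEC total by 12): {count=15, total=-12}
  after event 3 (t=14: SET max = 47): {count=15, max=47, total=-12}
  after event 4 (t=18: INC count by 6): {count=21, max=47, total=-12}
  after event 5 (t=20: INC total by 4): {count=21, max=47, total=-8}
  after event 6 (t=23: DEC count by 8): {count=13, max=47, total=-8}
  after event 7 (t=32: INC max by 14): {count=13, max=61, total=-8}

Answer: {count=13, max=61, total=-8}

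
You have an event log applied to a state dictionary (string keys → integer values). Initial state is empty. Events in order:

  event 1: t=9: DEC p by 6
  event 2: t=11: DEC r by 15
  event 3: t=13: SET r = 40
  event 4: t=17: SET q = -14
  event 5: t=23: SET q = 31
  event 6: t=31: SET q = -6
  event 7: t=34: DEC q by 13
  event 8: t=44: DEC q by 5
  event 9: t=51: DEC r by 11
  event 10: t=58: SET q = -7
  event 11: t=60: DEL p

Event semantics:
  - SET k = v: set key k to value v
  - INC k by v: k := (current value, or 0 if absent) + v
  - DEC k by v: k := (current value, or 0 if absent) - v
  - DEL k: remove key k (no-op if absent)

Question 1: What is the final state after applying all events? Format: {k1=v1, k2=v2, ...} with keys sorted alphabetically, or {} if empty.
Answer: {q=-7, r=29}

Derivation:
  after event 1 (t=9: DEC p by 6): {p=-6}
  after event 2 (t=11: DEC r by 15): {p=-6, r=-15}
  after event 3 (t=13: SET r = 40): {p=-6, r=40}
  after event 4 (t=17: SET q = -14): {p=-6, q=-14, r=40}
  after event 5 (t=23: SET q = 31): {p=-6, q=31, r=40}
  after event 6 (t=31: SET q = -6): {p=-6, q=-6, r=40}
  after event 7 (t=34: DEC q by 13): {p=-6, q=-19, r=40}
  after event 8 (t=44: DEC q by 5): {p=-6, q=-24, r=40}
  after event 9 (t=51: DEC r by 11): {p=-6, q=-24, r=29}
  after event 10 (t=58: SET q = -7): {p=-6, q=-7, r=29}
  after event 11 (t=60: DEL p): {q=-7, r=29}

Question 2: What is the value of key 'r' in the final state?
Answer: 29

Derivation:
Track key 'r' through all 11 events:
  event 1 (t=9: DEC p by 6): r unchanged
  event 2 (t=11: DEC r by 15): r (absent) -> -15
  event 3 (t=13: SET r = 40): r -15 -> 40
  event 4 (t=17: SET q = -14): r unchanged
  event 5 (t=23: SET q = 31): r unchanged
  event 6 (t=31: SET q = -6): r unchanged
  event 7 (t=34: DEC q by 13): r unchanged
  event 8 (t=44: DEC q by 5): r unchanged
  event 9 (t=51: DEC r by 11): r 40 -> 29
  event 10 (t=58: SET q = -7): r unchanged
  event 11 (t=60: DEL p): r unchanged
Final: r = 29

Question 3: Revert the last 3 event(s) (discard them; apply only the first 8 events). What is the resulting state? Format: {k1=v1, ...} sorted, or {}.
Keep first 8 events (discard last 3):
  after event 1 (t=9: DEC p by 6): {p=-6}
  after event 2 (t=11: DEC r by 15): {p=-6, r=-15}
  after event 3 (t=13: SET r = 40): {p=-6, r=40}
  after event 4 (t=17: SET q = -14): {p=-6, q=-14, r=40}
  after event 5 (t=23: SET q = 31): {p=-6, q=31, r=40}
  after event 6 (t=31: SET q = -6): {p=-6, q=-6, r=40}
  after event 7 (t=34: DEC q by 13): {p=-6, q=-19, r=40}
  after event 8 (t=44: DEC q by 5): {p=-6, q=-24, r=40}

Answer: {p=-6, q=-24, r=40}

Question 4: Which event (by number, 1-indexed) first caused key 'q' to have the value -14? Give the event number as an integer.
Answer: 4

Derivation:
Looking for first event where q becomes -14:
  event 4: q (absent) -> -14  <-- first match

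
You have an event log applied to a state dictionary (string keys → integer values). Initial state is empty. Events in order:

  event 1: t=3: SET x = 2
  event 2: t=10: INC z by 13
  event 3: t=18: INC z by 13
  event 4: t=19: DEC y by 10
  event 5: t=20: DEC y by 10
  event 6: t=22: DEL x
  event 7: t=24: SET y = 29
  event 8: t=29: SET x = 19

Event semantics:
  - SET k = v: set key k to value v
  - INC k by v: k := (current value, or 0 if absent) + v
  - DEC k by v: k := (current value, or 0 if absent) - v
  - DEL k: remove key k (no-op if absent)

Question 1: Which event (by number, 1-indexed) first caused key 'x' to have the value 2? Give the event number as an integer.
Looking for first event where x becomes 2:
  event 1: x (absent) -> 2  <-- first match

Answer: 1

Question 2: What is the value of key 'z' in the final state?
Track key 'z' through all 8 events:
  event 1 (t=3: SET x = 2): z unchanged
  event 2 (t=10: INC z by 13): z (absent) -> 13
  event 3 (t=18: INC z by 13): z 13 -> 26
  event 4 (t=19: DEC y by 10): z unchanged
  event 5 (t=20: DEC y by 10): z unchanged
  event 6 (t=22: DEL x): z unchanged
  event 7 (t=24: SET y = 29): z unchanged
  event 8 (t=29: SET x = 19): z unchanged
Final: z = 26

Answer: 26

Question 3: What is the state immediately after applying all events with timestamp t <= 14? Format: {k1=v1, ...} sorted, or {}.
Apply events with t <= 14 (2 events):
  after event 1 (t=3: SET x = 2): {x=2}
  after event 2 (t=10: INC z by 13): {x=2, z=13}

Answer: {x=2, z=13}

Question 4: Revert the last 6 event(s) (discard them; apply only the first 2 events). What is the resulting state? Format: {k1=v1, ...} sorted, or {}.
Keep first 2 events (discard last 6):
  after event 1 (t=3: SET x = 2): {x=2}
  after event 2 (t=10: INC z by 13): {x=2, z=13}

Answer: {x=2, z=13}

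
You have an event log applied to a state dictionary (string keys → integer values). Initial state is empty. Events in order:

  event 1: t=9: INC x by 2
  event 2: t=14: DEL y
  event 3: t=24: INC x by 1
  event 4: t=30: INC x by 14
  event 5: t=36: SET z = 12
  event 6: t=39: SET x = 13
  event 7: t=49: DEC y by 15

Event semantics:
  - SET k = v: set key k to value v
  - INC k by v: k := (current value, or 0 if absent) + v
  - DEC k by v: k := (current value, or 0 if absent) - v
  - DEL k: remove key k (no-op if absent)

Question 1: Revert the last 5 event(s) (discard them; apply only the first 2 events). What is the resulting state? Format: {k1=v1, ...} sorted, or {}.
Keep first 2 events (discard last 5):
  after event 1 (t=9: INC x by 2): {x=2}
  after event 2 (t=14: DEL y): {x=2}

Answer: {x=2}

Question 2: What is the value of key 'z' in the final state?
Track key 'z' through all 7 events:
  event 1 (t=9: INC x by 2): z unchanged
  event 2 (t=14: DEL y): z unchanged
  event 3 (t=24: INC x by 1): z unchanged
  event 4 (t=30: INC x by 14): z unchanged
  event 5 (t=36: SET z = 12): z (absent) -> 12
  event 6 (t=39: SET x = 13): z unchanged
  event 7 (t=49: DEC y by 15): z unchanged
Final: z = 12

Answer: 12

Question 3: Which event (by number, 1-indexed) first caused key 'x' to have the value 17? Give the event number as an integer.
Looking for first event where x becomes 17:
  event 1: x = 2
  event 2: x = 2
  event 3: x = 3
  event 4: x 3 -> 17  <-- first match

Answer: 4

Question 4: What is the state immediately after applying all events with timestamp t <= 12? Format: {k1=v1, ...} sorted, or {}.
Apply events with t <= 12 (1 events):
  after event 1 (t=9: INC x by 2): {x=2}

Answer: {x=2}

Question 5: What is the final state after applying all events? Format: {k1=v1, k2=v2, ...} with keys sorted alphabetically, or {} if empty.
Answer: {x=13, y=-15, z=12}

Derivation:
  after event 1 (t=9: INC x by 2): {x=2}
  after event 2 (t=14: DEL y): {x=2}
  after event 3 (t=24: INC x by 1): {x=3}
  after event 4 (t=30: INC x by 14): {x=17}
  after event 5 (t=36: SET z = 12): {x=17, z=12}
  after event 6 (t=39: SET x = 13): {x=13, z=12}
  after event 7 (t=49: DEC y by 15): {x=13, y=-15, z=12}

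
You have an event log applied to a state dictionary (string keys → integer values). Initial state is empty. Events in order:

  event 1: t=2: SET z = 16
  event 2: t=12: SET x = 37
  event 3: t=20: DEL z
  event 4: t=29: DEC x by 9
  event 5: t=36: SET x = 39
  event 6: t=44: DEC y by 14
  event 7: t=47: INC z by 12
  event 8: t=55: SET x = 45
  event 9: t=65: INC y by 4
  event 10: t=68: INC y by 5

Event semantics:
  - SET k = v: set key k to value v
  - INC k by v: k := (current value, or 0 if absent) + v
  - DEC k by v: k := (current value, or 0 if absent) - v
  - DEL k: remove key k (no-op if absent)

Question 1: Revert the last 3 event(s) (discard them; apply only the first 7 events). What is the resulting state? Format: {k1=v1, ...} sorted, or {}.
Answer: {x=39, y=-14, z=12}

Derivation:
Keep first 7 events (discard last 3):
  after event 1 (t=2: SET z = 16): {z=16}
  after event 2 (t=12: SET x = 37): {x=37, z=16}
  after event 3 (t=20: DEL z): {x=37}
  after event 4 (t=29: DEC x by 9): {x=28}
  after event 5 (t=36: SET x = 39): {x=39}
  after event 6 (t=44: DEC y by 14): {x=39, y=-14}
  after event 7 (t=47: INC z by 12): {x=39, y=-14, z=12}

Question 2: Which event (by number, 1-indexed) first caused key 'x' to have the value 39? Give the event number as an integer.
Answer: 5

Derivation:
Looking for first event where x becomes 39:
  event 2: x = 37
  event 3: x = 37
  event 4: x = 28
  event 5: x 28 -> 39  <-- first match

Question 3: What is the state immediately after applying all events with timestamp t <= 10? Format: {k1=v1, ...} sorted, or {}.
Apply events with t <= 10 (1 events):
  after event 1 (t=2: SET z = 16): {z=16}

Answer: {z=16}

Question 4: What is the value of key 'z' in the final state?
Answer: 12

Derivation:
Track key 'z' through all 10 events:
  event 1 (t=2: SET z = 16): z (absent) -> 16
  event 2 (t=12: SET x = 37): z unchanged
  event 3 (t=20: DEL z): z 16 -> (absent)
  event 4 (t=29: DEC x by 9): z unchanged
  event 5 (t=36: SET x = 39): z unchanged
  event 6 (t=44: DEC y by 14): z unchanged
  event 7 (t=47: INC z by 12): z (absent) -> 12
  event 8 (t=55: SET x = 45): z unchanged
  event 9 (t=65: INC y by 4): z unchanged
  event 10 (t=68: INC y by 5): z unchanged
Final: z = 12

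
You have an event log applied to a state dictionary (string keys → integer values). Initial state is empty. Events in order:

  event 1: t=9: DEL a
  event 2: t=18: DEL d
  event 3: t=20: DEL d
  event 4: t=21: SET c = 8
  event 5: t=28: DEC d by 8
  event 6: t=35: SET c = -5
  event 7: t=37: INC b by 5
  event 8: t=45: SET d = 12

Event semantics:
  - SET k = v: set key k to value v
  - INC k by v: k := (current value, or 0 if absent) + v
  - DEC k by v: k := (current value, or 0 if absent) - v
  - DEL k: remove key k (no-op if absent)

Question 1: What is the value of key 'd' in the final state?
Answer: 12

Derivation:
Track key 'd' through all 8 events:
  event 1 (t=9: DEL a): d unchanged
  event 2 (t=18: DEL d): d (absent) -> (absent)
  event 3 (t=20: DEL d): d (absent) -> (absent)
  event 4 (t=21: SET c = 8): d unchanged
  event 5 (t=28: DEC d by 8): d (absent) -> -8
  event 6 (t=35: SET c = -5): d unchanged
  event 7 (t=37: INC b by 5): d unchanged
  event 8 (t=45: SET d = 12): d -8 -> 12
Final: d = 12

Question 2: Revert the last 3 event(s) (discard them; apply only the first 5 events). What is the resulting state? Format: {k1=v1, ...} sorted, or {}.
Answer: {c=8, d=-8}

Derivation:
Keep first 5 events (discard last 3):
  after event 1 (t=9: DEL a): {}
  after event 2 (t=18: DEL d): {}
  after event 3 (t=20: DEL d): {}
  after event 4 (t=21: SET c = 8): {c=8}
  after event 5 (t=28: DEC d by 8): {c=8, d=-8}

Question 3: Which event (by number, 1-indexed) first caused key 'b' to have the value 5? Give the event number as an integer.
Looking for first event where b becomes 5:
  event 7: b (absent) -> 5  <-- first match

Answer: 7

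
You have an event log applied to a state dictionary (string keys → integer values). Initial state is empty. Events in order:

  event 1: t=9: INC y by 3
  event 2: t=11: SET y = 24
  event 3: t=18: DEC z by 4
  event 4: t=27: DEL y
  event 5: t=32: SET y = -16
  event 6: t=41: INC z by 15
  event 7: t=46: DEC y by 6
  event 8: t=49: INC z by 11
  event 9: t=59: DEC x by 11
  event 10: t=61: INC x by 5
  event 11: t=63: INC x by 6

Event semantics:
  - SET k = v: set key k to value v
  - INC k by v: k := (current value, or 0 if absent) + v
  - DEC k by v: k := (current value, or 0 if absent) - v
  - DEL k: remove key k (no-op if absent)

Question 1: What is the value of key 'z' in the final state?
Track key 'z' through all 11 events:
  event 1 (t=9: INC y by 3): z unchanged
  event 2 (t=11: SET y = 24): z unchanged
  event 3 (t=18: DEC z by 4): z (absent) -> -4
  event 4 (t=27: DEL y): z unchanged
  event 5 (t=32: SET y = -16): z unchanged
  event 6 (t=41: INC z by 15): z -4 -> 11
  event 7 (t=46: DEC y by 6): z unchanged
  event 8 (t=49: INC z by 11): z 11 -> 22
  event 9 (t=59: DEC x by 11): z unchanged
  event 10 (t=61: INC x by 5): z unchanged
  event 11 (t=63: INC x by 6): z unchanged
Final: z = 22

Answer: 22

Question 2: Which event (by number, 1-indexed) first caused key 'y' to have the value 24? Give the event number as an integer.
Looking for first event where y becomes 24:
  event 1: y = 3
  event 2: y 3 -> 24  <-- first match

Answer: 2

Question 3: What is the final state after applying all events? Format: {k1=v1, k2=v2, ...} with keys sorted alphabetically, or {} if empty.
  after event 1 (t=9: INC y by 3): {y=3}
  after event 2 (t=11: SET y = 24): {y=24}
  after event 3 (t=18: DEC z by 4): {y=24, z=-4}
  after event 4 (t=27: DEL y): {z=-4}
  after event 5 (t=32: SET y = -16): {y=-16, z=-4}
  after event 6 (t=41: INC z by 15): {y=-16, z=11}
  after event 7 (t=46: DEC y by 6): {y=-22, z=11}
  after event 8 (t=49: INC z by 11): {y=-22, z=22}
  after event 9 (t=59: DEC x by 11): {x=-11, y=-22, z=22}
  after event 10 (t=61: INC x by 5): {x=-6, y=-22, z=22}
  after event 11 (t=63: INC x by 6): {x=0, y=-22, z=22}

Answer: {x=0, y=-22, z=22}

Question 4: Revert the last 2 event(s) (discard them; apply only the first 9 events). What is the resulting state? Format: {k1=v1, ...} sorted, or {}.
Keep first 9 events (discard last 2):
  after event 1 (t=9: INC y by 3): {y=3}
  after event 2 (t=11: SET y = 24): {y=24}
  after event 3 (t=18: DEC z by 4): {y=24, z=-4}
  after event 4 (t=27: DEL y): {z=-4}
  after event 5 (t=32: SET y = -16): {y=-16, z=-4}
  after event 6 (t=41: INC z by 15): {y=-16, z=11}
  after event 7 (t=46: DEC y by 6): {y=-22, z=11}
  after event 8 (t=49: INC z by 11): {y=-22, z=22}
  after event 9 (t=59: DEC x by 11): {x=-11, y=-22, z=22}

Answer: {x=-11, y=-22, z=22}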